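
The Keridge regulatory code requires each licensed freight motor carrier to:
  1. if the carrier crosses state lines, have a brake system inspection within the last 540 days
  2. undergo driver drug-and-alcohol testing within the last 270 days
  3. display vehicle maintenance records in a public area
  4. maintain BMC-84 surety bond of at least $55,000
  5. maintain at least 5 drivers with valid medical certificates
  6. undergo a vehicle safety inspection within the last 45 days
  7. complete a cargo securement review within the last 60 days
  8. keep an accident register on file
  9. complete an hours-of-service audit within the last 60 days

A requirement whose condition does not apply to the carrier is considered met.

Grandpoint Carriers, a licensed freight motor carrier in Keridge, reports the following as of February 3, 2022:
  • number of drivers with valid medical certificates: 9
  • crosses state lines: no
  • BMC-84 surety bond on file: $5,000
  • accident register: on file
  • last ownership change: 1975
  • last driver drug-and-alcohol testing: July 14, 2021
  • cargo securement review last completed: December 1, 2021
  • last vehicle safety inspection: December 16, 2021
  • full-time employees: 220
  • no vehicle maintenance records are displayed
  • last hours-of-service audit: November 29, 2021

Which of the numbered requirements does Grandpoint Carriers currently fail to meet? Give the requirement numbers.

1. condition 'crosses state lines' does not hold → requirement n/a → met
2. driver drug-and-alcohol testing 204 days ago vs limit 270 → met
3. vehicle maintenance records absent → not met
4. BMC-84 surety bond $5,000 < $55,000 → not met
5. drivers with valid medical certificates 9 ≥ 5 → met
6. vehicle safety inspection 49 days ago vs limit 45 → not met
7. cargo securement review 64 days ago vs limit 60 → not met
8. accident register present → met
9. hours-of-service audit 66 days ago vs limit 60 → not met
Not met: 3, 4, 6, 7, 9

3, 4, 6, 7, 9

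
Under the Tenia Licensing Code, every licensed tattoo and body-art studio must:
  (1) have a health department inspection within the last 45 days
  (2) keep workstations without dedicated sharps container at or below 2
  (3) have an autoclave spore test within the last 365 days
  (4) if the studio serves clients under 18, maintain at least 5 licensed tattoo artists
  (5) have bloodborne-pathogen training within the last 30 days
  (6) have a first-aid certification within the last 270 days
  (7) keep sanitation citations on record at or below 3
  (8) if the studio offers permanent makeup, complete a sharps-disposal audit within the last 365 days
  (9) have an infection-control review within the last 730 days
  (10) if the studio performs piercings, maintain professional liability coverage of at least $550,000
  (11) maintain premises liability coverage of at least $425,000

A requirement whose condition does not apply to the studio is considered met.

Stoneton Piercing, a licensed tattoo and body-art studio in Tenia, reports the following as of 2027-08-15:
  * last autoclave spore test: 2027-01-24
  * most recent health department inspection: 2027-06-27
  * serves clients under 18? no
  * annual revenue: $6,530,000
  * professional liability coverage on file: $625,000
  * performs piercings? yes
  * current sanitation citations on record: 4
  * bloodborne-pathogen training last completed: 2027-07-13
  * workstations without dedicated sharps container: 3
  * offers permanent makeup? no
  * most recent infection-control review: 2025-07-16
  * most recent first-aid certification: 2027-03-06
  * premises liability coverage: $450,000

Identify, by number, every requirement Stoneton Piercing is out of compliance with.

1, 2, 5, 7, 9

1. health department inspection 49 days ago vs limit 45 → not met
2. workstations without dedicated sharps container 3 > 2 → not met
3. autoclave spore test 203 days ago vs limit 365 → met
4. condition 'serves clients under 18' does not hold → requirement n/a → met
5. bloodborne-pathogen training 33 days ago vs limit 30 → not met
6. first-aid certification 162 days ago vs limit 270 → met
7. sanitation citations on record 4 > 3 → not met
8. condition 'offers permanent makeup' does not hold → requirement n/a → met
9. infection-control review 760 days ago vs limit 730 → not met
10. condition 'performs piercings' holds; professional liability coverage $625,000 ≥ $550,000 → met
11. premises liability coverage $450,000 ≥ $425,000 → met
Not met: 1, 2, 5, 7, 9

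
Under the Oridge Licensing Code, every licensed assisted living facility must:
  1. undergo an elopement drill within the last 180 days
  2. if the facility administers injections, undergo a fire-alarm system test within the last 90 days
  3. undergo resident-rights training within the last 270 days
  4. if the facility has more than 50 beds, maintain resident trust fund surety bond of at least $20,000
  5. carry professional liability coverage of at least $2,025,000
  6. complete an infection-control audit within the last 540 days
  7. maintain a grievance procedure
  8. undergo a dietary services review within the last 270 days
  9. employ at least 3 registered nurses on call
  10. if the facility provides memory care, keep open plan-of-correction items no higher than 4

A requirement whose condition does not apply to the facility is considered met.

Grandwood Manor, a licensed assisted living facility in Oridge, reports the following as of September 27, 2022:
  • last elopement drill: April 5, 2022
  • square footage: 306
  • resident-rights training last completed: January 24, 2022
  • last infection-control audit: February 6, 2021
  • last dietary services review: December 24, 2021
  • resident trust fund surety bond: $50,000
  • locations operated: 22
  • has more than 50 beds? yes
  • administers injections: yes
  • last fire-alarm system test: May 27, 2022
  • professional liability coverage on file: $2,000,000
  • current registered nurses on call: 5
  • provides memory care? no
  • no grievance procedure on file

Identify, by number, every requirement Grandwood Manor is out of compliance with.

1. elopement drill 175 days ago vs limit 180 → met
2. condition 'administers injections' holds; fire-alarm system test 123 days ago vs limit 90 → not met
3. resident-rights training 246 days ago vs limit 270 → met
4. condition 'has more than 50 beds' holds; resident trust fund surety bond $50,000 ≥ $20,000 → met
5. professional liability coverage $2,000,000 < $2,025,000 → not met
6. infection-control audit 598 days ago vs limit 540 → not met
7. grievance procedure absent → not met
8. dietary services review 277 days ago vs limit 270 → not met
9. registered nurses on call 5 ≥ 3 → met
10. condition 'provides memory care' does not hold → requirement n/a → met
Not met: 2, 5, 6, 7, 8

2, 5, 6, 7, 8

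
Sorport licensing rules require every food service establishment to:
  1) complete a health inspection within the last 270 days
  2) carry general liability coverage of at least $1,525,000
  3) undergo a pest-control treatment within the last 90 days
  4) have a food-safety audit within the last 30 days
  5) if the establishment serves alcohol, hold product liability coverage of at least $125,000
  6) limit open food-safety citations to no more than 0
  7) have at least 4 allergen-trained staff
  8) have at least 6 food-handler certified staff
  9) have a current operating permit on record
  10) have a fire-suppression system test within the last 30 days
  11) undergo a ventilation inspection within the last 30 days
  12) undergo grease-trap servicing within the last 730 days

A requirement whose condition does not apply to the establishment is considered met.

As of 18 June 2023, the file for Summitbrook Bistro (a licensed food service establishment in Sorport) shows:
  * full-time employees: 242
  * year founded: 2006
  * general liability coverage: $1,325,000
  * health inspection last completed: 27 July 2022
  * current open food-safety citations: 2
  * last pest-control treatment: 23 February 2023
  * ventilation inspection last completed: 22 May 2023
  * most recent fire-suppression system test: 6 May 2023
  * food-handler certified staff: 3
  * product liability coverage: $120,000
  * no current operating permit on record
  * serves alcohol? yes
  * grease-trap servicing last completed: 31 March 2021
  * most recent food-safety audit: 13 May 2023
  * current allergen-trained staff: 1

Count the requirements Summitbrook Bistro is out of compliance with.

1. health inspection 326 days ago vs limit 270 → not met
2. general liability coverage $1,325,000 < $1,525,000 → not met
3. pest-control treatment 115 days ago vs limit 90 → not met
4. food-safety audit 36 days ago vs limit 30 → not met
5. condition 'serves alcohol' holds; product liability coverage $120,000 < $125,000 → not met
6. open food-safety citations 2 > 0 → not met
7. allergen-trained staff 1 < 4 → not met
8. food-handler certified staff 3 < 6 → not met
9. current operating permit absent → not met
10. fire-suppression system test 43 days ago vs limit 30 → not met
11. ventilation inspection 27 days ago vs limit 30 → met
12. grease-trap servicing 809 days ago vs limit 730 → not met
Not met: 11 of 12

11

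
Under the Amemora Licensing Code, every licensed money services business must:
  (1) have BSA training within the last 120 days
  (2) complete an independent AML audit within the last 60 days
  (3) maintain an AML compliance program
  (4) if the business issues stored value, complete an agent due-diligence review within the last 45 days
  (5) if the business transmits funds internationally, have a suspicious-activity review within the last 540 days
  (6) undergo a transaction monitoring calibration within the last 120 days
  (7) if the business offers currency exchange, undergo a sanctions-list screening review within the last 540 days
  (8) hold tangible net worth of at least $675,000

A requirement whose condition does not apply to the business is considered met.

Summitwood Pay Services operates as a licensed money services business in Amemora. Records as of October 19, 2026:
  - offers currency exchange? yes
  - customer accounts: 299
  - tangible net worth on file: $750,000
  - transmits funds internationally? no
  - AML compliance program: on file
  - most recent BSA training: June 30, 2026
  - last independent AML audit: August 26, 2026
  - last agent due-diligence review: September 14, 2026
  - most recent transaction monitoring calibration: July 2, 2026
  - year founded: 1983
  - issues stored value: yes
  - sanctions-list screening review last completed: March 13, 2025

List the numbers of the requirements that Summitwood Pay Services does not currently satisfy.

1. BSA training 111 days ago vs limit 120 → met
2. independent AML audit 54 days ago vs limit 60 → met
3. AML compliance program present → met
4. condition 'issues stored value' holds; agent due-diligence review 35 days ago vs limit 45 → met
5. condition 'transmits funds internationally' does not hold → requirement n/a → met
6. transaction monitoring calibration 109 days ago vs limit 120 → met
7. condition 'offers currency exchange' holds; sanctions-list screening review 585 days ago vs limit 540 → not met
8. tangible net worth $750,000 ≥ $675,000 → met
Not met: 7

7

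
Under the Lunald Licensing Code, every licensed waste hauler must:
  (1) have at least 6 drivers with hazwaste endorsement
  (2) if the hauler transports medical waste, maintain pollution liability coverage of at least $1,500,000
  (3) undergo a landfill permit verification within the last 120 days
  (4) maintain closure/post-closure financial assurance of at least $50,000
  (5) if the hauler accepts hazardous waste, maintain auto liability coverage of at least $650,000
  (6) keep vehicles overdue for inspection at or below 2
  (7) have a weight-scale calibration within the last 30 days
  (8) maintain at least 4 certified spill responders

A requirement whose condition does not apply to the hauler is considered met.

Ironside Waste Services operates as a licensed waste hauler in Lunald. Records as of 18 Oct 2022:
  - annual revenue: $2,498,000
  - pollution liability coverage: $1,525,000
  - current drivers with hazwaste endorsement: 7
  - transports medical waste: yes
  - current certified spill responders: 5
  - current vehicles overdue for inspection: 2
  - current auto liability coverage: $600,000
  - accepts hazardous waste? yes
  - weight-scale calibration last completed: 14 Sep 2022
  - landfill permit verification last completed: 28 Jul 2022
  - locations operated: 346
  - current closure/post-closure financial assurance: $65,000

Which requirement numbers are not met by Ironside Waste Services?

5, 7

1. drivers with hazwaste endorsement 7 ≥ 6 → met
2. condition 'transports medical waste' holds; pollution liability coverage $1,525,000 ≥ $1,500,000 → met
3. landfill permit verification 82 days ago vs limit 120 → met
4. closure/post-closure financial assurance $65,000 ≥ $50,000 → met
5. condition 'accepts hazardous waste' holds; auto liability coverage $600,000 < $650,000 → not met
6. vehicles overdue for inspection 2 ≤ 2 → met
7. weight-scale calibration 34 days ago vs limit 30 → not met
8. certified spill responders 5 ≥ 4 → met
Not met: 5, 7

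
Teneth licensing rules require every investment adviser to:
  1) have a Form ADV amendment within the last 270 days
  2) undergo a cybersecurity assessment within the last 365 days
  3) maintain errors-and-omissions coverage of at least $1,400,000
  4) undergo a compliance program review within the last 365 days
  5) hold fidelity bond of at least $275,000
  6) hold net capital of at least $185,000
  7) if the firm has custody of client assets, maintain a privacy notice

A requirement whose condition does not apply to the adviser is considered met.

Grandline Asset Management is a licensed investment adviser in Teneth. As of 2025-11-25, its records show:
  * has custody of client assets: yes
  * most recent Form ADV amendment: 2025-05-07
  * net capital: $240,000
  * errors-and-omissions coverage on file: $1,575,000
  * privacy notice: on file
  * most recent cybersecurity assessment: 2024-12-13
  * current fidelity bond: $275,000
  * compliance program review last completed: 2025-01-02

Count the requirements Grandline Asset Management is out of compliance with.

0

1. Form ADV amendment 202 days ago vs limit 270 → met
2. cybersecurity assessment 347 days ago vs limit 365 → met
3. errors-and-omissions coverage $1,575,000 ≥ $1,400,000 → met
4. compliance program review 327 days ago vs limit 365 → met
5. fidelity bond $275,000 ≥ $275,000 → met
6. net capital $240,000 ≥ $185,000 → met
7. condition 'has custody of client assets' holds; privacy notice present → met
Not met: 0 of 7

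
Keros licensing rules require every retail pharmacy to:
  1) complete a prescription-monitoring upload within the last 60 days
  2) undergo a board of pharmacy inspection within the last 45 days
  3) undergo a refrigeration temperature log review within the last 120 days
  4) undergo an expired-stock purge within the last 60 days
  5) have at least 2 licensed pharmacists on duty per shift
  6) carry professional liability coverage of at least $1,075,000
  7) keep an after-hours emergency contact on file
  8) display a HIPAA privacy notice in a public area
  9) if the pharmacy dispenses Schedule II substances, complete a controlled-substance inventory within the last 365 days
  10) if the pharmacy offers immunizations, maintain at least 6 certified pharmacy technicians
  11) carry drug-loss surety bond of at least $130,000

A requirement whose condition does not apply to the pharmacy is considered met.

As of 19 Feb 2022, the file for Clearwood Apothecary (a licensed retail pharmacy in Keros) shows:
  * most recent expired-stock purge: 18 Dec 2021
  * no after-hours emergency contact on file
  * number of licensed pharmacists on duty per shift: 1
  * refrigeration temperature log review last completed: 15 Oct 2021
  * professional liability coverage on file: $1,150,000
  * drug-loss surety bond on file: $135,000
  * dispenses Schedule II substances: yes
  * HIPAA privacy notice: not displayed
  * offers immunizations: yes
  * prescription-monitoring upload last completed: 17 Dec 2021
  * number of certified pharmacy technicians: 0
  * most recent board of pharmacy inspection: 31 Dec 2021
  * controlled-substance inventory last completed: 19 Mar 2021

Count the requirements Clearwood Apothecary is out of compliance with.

1. prescription-monitoring upload 64 days ago vs limit 60 → not met
2. board of pharmacy inspection 50 days ago vs limit 45 → not met
3. refrigeration temperature log review 127 days ago vs limit 120 → not met
4. expired-stock purge 63 days ago vs limit 60 → not met
5. licensed pharmacists on duty per shift 1 < 2 → not met
6. professional liability coverage $1,150,000 ≥ $1,075,000 → met
7. after-hours emergency contact absent → not met
8. HIPAA privacy notice absent → not met
9. condition 'dispenses Schedule II substances' holds; controlled-substance inventory 337 days ago vs limit 365 → met
10. condition 'offers immunizations' holds; certified pharmacy technicians 0 < 6 → not met
11. drug-loss surety bond $135,000 ≥ $130,000 → met
Not met: 8 of 11

8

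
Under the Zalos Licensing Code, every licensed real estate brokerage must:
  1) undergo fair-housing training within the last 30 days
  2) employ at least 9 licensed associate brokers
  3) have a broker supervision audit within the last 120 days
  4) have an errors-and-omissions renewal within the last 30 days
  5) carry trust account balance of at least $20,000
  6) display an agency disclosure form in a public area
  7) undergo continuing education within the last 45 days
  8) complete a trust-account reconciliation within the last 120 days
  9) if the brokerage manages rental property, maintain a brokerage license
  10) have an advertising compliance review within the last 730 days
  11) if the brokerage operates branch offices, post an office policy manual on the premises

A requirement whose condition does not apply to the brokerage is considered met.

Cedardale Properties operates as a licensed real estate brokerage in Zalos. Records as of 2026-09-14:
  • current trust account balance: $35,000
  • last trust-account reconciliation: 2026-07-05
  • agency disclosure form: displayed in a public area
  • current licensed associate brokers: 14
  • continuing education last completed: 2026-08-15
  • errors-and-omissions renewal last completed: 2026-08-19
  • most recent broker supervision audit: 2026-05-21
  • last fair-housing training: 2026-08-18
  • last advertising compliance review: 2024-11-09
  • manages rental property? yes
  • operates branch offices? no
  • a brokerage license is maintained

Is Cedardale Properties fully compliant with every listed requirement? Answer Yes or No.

Yes

1. fair-housing training 27 days ago vs limit 30 → met
2. licensed associate brokers 14 ≥ 9 → met
3. broker supervision audit 116 days ago vs limit 120 → met
4. errors-and-omissions renewal 26 days ago vs limit 30 → met
5. trust account balance $35,000 ≥ $20,000 → met
6. agency disclosure form present → met
7. continuing education 30 days ago vs limit 45 → met
8. trust-account reconciliation 71 days ago vs limit 120 → met
9. condition 'manages rental property' holds; brokerage license present → met
10. advertising compliance review 674 days ago vs limit 730 → met
11. condition 'operates branch offices' does not hold → requirement n/a → met
All met.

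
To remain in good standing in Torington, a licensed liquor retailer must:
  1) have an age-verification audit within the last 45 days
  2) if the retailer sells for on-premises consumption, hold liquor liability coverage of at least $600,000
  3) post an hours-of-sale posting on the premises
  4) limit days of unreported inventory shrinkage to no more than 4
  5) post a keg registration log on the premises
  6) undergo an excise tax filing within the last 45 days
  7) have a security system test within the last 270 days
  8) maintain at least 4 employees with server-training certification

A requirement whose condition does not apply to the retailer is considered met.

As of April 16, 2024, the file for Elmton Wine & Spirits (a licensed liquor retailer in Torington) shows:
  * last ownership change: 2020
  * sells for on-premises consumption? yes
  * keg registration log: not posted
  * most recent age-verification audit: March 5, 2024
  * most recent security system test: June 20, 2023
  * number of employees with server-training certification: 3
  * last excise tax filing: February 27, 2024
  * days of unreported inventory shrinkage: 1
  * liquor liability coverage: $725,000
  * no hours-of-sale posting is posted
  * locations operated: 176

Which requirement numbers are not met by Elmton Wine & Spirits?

1. age-verification audit 42 days ago vs limit 45 → met
2. condition 'sells for on-premises consumption' holds; liquor liability coverage $725,000 ≥ $600,000 → met
3. hours-of-sale posting absent → not met
4. days of unreported inventory shrinkage 1 ≤ 4 → met
5. keg registration log absent → not met
6. excise tax filing 49 days ago vs limit 45 → not met
7. security system test 301 days ago vs limit 270 → not met
8. employees with server-training certification 3 < 4 → not met
Not met: 3, 5, 6, 7, 8

3, 5, 6, 7, 8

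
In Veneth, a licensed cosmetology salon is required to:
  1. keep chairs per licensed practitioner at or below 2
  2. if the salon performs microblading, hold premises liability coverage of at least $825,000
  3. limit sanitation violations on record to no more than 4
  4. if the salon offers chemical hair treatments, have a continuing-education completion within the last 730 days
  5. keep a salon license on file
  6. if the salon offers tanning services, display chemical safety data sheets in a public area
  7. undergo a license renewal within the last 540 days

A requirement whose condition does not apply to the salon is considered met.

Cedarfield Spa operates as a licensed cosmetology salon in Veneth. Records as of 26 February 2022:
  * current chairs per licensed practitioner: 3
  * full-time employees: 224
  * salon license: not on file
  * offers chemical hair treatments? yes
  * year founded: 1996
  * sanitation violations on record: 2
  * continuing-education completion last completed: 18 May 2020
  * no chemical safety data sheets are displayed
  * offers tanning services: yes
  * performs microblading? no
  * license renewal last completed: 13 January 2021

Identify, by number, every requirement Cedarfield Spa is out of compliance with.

1, 5, 6

1. chairs per licensed practitioner 3 > 2 → not met
2. condition 'performs microblading' does not hold → requirement n/a → met
3. sanitation violations on record 2 ≤ 4 → met
4. condition 'offers chemical hair treatments' holds; continuing-education completion 649 days ago vs limit 730 → met
5. salon license absent → not met
6. condition 'offers tanning services' holds; chemical safety data sheets absent → not met
7. license renewal 409 days ago vs limit 540 → met
Not met: 1, 5, 6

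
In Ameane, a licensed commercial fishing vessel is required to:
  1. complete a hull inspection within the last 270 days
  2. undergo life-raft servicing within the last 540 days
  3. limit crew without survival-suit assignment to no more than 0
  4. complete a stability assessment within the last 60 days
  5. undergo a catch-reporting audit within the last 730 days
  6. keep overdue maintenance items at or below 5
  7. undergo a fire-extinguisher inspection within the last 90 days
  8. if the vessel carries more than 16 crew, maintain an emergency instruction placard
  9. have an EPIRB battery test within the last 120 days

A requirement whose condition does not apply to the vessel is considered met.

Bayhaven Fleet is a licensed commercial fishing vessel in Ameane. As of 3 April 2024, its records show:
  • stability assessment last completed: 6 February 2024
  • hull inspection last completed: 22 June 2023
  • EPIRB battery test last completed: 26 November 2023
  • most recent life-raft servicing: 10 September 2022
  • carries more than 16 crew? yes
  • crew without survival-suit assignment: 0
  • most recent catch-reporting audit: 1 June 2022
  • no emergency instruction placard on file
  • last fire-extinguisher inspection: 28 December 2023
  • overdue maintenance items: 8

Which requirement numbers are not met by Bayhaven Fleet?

1. hull inspection 286 days ago vs limit 270 → not met
2. life-raft servicing 571 days ago vs limit 540 → not met
3. crew without survival-suit assignment 0 ≤ 0 → met
4. stability assessment 57 days ago vs limit 60 → met
5. catch-reporting audit 672 days ago vs limit 730 → met
6. overdue maintenance items 8 > 5 → not met
7. fire-extinguisher inspection 97 days ago vs limit 90 → not met
8. condition 'carries more than 16 crew' holds; emergency instruction placard absent → not met
9. EPIRB battery test 129 days ago vs limit 120 → not met
Not met: 1, 2, 6, 7, 8, 9

1, 2, 6, 7, 8, 9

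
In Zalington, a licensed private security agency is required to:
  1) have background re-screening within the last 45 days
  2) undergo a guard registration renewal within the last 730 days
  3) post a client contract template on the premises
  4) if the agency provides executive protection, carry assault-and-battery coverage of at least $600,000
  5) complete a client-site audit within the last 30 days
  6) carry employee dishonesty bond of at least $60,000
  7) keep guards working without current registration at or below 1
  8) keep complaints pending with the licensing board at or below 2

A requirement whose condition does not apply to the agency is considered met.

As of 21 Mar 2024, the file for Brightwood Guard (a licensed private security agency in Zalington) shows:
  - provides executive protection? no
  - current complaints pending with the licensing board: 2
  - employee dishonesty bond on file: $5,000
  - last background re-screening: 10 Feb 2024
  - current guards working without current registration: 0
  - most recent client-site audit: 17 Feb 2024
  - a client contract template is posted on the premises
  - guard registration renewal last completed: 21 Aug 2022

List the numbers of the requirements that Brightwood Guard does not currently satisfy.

5, 6

1. background re-screening 40 days ago vs limit 45 → met
2. guard registration renewal 578 days ago vs limit 730 → met
3. client contract template present → met
4. condition 'provides executive protection' does not hold → requirement n/a → met
5. client-site audit 33 days ago vs limit 30 → not met
6. employee dishonesty bond $5,000 < $60,000 → not met
7. guards working without current registration 0 ≤ 1 → met
8. complaints pending with the licensing board 2 ≤ 2 → met
Not met: 5, 6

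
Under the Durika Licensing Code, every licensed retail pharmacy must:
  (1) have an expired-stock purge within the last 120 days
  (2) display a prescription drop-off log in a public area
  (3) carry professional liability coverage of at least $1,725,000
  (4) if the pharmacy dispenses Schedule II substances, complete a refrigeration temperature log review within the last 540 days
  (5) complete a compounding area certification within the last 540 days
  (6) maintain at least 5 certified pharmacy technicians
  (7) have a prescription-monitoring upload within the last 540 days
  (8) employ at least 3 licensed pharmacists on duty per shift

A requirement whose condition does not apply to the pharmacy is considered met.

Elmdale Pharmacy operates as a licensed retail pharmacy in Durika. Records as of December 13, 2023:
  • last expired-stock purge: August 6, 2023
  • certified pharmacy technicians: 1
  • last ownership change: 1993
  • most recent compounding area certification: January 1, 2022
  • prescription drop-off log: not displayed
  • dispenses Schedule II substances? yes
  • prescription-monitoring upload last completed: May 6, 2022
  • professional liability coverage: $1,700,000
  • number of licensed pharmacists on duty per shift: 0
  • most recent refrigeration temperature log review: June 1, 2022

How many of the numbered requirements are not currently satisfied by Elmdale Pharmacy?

1. expired-stock purge 129 days ago vs limit 120 → not met
2. prescription drop-off log absent → not met
3. professional liability coverage $1,700,000 < $1,725,000 → not met
4. condition 'dispenses Schedule II substances' holds; refrigeration temperature log review 560 days ago vs limit 540 → not met
5. compounding area certification 711 days ago vs limit 540 → not met
6. certified pharmacy technicians 1 < 5 → not met
7. prescription-monitoring upload 586 days ago vs limit 540 → not met
8. licensed pharmacists on duty per shift 0 < 3 → not met
Not met: 8 of 8

8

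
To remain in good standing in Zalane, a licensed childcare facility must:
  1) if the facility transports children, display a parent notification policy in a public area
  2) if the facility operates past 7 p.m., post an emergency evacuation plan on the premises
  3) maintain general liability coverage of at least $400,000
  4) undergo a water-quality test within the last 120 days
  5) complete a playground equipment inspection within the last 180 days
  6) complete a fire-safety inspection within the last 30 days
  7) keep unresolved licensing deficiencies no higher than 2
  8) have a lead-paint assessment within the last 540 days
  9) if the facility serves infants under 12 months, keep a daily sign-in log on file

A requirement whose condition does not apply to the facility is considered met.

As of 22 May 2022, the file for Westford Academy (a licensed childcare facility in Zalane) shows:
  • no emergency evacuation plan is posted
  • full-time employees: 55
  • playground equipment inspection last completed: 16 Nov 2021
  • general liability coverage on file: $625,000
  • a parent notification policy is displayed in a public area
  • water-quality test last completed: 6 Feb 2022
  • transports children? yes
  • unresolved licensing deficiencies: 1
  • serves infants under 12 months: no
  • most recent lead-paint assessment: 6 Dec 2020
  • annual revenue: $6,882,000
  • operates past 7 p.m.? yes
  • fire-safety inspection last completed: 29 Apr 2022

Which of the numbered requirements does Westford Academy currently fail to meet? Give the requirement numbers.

2, 5

1. condition 'transports children' holds; parent notification policy present → met
2. condition 'operates past 7 p.m.' holds; emergency evacuation plan absent → not met
3. general liability coverage $625,000 ≥ $400,000 → met
4. water-quality test 105 days ago vs limit 120 → met
5. playground equipment inspection 187 days ago vs limit 180 → not met
6. fire-safety inspection 23 days ago vs limit 30 → met
7. unresolved licensing deficiencies 1 ≤ 2 → met
8. lead-paint assessment 532 days ago vs limit 540 → met
9. condition 'serves infants under 12 months' does not hold → requirement n/a → met
Not met: 2, 5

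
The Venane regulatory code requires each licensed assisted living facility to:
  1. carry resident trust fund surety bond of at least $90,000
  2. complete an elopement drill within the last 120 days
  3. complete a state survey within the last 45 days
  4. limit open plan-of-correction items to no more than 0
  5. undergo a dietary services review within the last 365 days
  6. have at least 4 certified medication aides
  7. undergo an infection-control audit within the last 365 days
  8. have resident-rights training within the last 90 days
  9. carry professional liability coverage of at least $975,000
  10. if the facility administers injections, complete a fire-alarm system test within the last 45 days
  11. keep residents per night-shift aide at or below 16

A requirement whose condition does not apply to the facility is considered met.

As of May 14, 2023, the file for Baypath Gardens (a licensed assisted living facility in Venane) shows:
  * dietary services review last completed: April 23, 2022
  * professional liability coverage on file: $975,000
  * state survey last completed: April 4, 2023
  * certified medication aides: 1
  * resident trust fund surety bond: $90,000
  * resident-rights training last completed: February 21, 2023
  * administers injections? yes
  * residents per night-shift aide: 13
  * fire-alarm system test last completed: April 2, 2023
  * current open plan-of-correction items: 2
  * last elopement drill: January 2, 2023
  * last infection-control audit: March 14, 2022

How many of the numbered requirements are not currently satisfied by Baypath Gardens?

1. resident trust fund surety bond $90,000 ≥ $90,000 → met
2. elopement drill 132 days ago vs limit 120 → not met
3. state survey 40 days ago vs limit 45 → met
4. open plan-of-correction items 2 > 0 → not met
5. dietary services review 386 days ago vs limit 365 → not met
6. certified medication aides 1 < 4 → not met
7. infection-control audit 426 days ago vs limit 365 → not met
8. resident-rights training 82 days ago vs limit 90 → met
9. professional liability coverage $975,000 ≥ $975,000 → met
10. condition 'administers injections' holds; fire-alarm system test 42 days ago vs limit 45 → met
11. residents per night-shift aide 13 ≤ 16 → met
Not met: 5 of 11

5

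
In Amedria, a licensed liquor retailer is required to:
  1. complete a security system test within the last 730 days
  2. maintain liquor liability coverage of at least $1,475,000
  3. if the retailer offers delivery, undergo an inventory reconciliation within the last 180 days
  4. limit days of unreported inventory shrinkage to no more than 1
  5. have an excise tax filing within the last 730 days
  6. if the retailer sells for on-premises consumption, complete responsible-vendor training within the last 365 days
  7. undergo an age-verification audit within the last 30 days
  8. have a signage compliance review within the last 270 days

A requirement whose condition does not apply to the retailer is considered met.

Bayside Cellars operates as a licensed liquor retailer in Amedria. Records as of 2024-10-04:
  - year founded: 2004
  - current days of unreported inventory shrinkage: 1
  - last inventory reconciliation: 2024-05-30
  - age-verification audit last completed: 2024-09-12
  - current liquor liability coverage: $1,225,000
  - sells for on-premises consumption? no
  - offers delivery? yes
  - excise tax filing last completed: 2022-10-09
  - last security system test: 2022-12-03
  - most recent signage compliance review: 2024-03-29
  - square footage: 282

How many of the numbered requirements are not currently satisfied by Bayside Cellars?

1

1. security system test 671 days ago vs limit 730 → met
2. liquor liability coverage $1,225,000 < $1,475,000 → not met
3. condition 'offers delivery' holds; inventory reconciliation 127 days ago vs limit 180 → met
4. days of unreported inventory shrinkage 1 ≤ 1 → met
5. excise tax filing 726 days ago vs limit 730 → met
6. condition 'sells for on-premises consumption' does not hold → requirement n/a → met
7. age-verification audit 22 days ago vs limit 30 → met
8. signage compliance review 189 days ago vs limit 270 → met
Not met: 1 of 8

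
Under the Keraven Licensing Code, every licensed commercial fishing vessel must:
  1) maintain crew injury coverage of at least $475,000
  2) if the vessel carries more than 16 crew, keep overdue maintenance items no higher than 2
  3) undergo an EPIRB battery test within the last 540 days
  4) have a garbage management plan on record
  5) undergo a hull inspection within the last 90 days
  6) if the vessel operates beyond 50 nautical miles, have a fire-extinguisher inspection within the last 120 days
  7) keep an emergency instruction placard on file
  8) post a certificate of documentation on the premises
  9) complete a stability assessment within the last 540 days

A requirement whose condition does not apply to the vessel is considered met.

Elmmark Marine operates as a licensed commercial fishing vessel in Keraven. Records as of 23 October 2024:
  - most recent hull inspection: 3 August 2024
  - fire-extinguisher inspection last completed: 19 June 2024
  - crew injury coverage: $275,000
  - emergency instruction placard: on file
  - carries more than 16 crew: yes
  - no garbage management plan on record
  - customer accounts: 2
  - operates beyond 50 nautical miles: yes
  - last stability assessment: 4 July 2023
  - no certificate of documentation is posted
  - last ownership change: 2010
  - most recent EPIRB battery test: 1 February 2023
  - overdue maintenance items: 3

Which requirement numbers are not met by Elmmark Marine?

1. crew injury coverage $275,000 < $475,000 → not met
2. condition 'carries more than 16 crew' holds; overdue maintenance items 3 > 2 → not met
3. EPIRB battery test 630 days ago vs limit 540 → not met
4. garbage management plan absent → not met
5. hull inspection 81 days ago vs limit 90 → met
6. condition 'operates beyond 50 nautical miles' holds; fire-extinguisher inspection 126 days ago vs limit 120 → not met
7. emergency instruction placard present → met
8. certificate of documentation absent → not met
9. stability assessment 477 days ago vs limit 540 → met
Not met: 1, 2, 3, 4, 6, 8

1, 2, 3, 4, 6, 8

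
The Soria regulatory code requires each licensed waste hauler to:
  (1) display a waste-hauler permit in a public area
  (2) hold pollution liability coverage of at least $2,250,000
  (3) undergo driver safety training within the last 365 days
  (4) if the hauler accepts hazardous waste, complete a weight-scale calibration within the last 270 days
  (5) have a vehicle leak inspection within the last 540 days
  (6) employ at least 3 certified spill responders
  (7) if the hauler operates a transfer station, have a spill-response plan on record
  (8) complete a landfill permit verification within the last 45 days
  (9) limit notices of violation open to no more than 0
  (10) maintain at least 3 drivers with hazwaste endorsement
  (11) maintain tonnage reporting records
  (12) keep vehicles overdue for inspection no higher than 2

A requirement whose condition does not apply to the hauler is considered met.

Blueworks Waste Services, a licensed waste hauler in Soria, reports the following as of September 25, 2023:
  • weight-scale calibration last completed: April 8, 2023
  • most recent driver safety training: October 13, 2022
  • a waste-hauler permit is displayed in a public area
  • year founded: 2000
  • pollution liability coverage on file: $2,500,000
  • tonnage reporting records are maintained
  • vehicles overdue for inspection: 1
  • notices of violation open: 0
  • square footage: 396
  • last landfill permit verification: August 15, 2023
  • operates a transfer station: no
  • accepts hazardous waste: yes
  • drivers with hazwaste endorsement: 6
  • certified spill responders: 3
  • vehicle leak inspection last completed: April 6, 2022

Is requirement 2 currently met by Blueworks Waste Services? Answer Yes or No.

Yes

2. pollution liability coverage $2,500,000 ≥ $2,250,000 → met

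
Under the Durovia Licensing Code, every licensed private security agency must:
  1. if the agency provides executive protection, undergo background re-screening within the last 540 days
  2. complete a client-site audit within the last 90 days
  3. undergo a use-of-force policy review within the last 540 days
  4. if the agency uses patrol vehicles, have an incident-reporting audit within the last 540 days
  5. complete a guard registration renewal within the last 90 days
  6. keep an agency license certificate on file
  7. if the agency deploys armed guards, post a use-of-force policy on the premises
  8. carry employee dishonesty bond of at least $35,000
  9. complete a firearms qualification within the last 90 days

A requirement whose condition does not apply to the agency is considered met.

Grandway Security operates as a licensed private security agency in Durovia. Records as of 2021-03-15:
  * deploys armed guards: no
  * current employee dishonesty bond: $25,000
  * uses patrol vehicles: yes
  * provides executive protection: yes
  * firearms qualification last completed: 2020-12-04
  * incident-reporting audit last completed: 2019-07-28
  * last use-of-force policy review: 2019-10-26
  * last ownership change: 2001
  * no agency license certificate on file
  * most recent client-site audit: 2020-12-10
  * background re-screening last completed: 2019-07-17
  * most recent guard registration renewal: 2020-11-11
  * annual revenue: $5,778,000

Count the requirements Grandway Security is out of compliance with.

7

1. condition 'provides executive protection' holds; background re-screening 607 days ago vs limit 540 → not met
2. client-site audit 95 days ago vs limit 90 → not met
3. use-of-force policy review 506 days ago vs limit 540 → met
4. condition 'uses patrol vehicles' holds; incident-reporting audit 596 days ago vs limit 540 → not met
5. guard registration renewal 124 days ago vs limit 90 → not met
6. agency license certificate absent → not met
7. condition 'deploys armed guards' does not hold → requirement n/a → met
8. employee dishonesty bond $25,000 < $35,000 → not met
9. firearms qualification 101 days ago vs limit 90 → not met
Not met: 7 of 9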